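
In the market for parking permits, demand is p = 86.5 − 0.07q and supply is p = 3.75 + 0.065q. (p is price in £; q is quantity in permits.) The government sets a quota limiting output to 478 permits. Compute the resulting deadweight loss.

Competitive equilibrium: 86.5 − 0.07q = 3.75 + 0.065q → q* = 612.963, p* = 43.5926.
At q = 478: demand price = 86.5 − 0.07·478 = 53.04; supply price = 3.75 + 0.065·478 = 34.82.
Δq = 612.963 − 478 = 134.963; wedge = 53.04 − 34.82 = 18.22.
The triangle = ½ × 134.963 × 18.22 = £1229.51.

£1229.51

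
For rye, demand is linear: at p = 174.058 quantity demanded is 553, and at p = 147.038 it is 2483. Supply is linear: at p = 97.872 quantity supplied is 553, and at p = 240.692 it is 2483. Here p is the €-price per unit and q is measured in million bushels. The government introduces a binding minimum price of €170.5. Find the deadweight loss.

€16458.79 million

Demand slope = (147.038 − 174.058)/(2483 − 553) = −0.014, so p = 181.8 − 0.014q.
Supply slope = (240.692 − 97.872)/(2483 − 553) = 0.074, so p = 56.95 + 0.074q.
Competitive equilibrium: 181.8 − 0.014q = 56.95 + 0.074q → q* = 1418.75, p* = 161.9375.
At the floor p = 170.5, quantity demanded = (181.8 − 170.5)/0.014 = 807.14286.
Sellers' marginal cost at q' = 807.14286: 56.95 + 0.074·807.14286 = 116.67857.
Δq = 1418.75 − 807.14286 = 611.60714; wedge = 170.5 − 116.67857 = 53.82143.
Welfare loss = ½ × 611.60714 × 53.82143 = €16458.79 million.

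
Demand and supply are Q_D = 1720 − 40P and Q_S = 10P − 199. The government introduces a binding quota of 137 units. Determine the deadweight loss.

In inverse form: demand P = 43 − 0.025Q, supply P = 19.9 + 0.1Q.
Competitive equilibrium: 43 − 0.025Q = 19.9 + 0.1Q → Q* = 184.8, P* = 38.38.
At Q = 137: demand price = 43 − 0.025·137 = 39.575; supply price = 19.9 + 0.1·137 = 33.6.
ΔQ = 184.8 − 137 = 47.8; wedge = 39.575 − 33.6 = 5.975.
Deadweight loss = ½ × 47.8 × 5.975 = 142.80.

142.80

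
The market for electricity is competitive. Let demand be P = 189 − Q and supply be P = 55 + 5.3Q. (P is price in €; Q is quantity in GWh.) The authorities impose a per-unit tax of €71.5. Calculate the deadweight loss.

€405.73

Competitive equilibrium: 189 − Q = 55 + 5.3Q → Q* = 21.2698, P* = 167.7302.
With the tax, the buyer price exceeds the seller price by 71.5: (189 − Q) − (55 + 5.3Q) = 71.5 → Q' = 9.9206.
ΔQ = 21.2698 − 9.9206 = 11.3492; the wedge equals the tax, 71.5.
Welfare loss = ½ × 11.3492 × 71.5 = €405.73.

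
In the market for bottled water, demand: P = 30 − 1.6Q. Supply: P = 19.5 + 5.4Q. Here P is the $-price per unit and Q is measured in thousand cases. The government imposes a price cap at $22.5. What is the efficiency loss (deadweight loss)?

$3.12 thousand

Competitive equilibrium: 30 − 1.6Q = 19.5 + 5.4Q → Q* = 1.5, P* = 27.6.
At the ceiling P = 22.5, quantity supplied = (22.5 − 19.5)/5.4 = 0.5556.
Willingness to pay at Q' = 0.5556: 30 − 1.6·0.5556 = 29.111.
ΔQ = 1.5 − 0.5556 = 0.9444; wedge = 29.111 − 22.5 = 6.611.
Deadweight loss = ½ × 0.9444 × 6.611 = $3.12 thousand.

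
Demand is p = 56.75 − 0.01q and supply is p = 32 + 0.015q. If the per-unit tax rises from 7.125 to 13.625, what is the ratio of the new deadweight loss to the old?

3.657

Competitive equilibrium: 56.75 − 0.01q = 32 + 0.015q → q* = 990, p* = 46.85.
For a per-unit tax t: Δq = t/0.025, so DWL = ½·t·(t/0.025) = t²/0.05.
At t = 7.125: DWL = 1015.3125. At t = 13.625: DWL = 3712.8125.
Ratio = (13.625/7.125)² = 3.657.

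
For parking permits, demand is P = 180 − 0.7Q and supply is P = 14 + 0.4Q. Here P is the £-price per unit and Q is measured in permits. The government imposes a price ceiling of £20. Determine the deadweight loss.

£10159.20

Competitive equilibrium: 180 − 0.7Q = 14 + 0.4Q → Q* = 150.90909, P* = 74.36364.
At the ceiling P = 20, quantity supplied = (20 − 14)/0.4 = 15.
Willingness to pay at Q' = 15: 180 − 0.7·15 = 169.5.
ΔQ = 150.90909 − 15 = 135.90909; wedge = 169.5 − 20 = 149.5.
The triangle = ½ × 135.90909 × 149.5 = £10159.20.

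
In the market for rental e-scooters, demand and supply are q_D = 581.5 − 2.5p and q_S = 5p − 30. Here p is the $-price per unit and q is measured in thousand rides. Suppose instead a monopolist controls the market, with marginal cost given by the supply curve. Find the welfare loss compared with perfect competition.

$6846.34 thousand

In inverse form: demand p = 232.6 − 0.4q, supply p = 6 + 0.2q.
Competitive equilibrium: 232.6 − 0.4q = 6 + 0.2q → q* = 377.6667, p* = 81.5333.
Marginal revenue: MR = 232.6 − 0.8q. Set MR = MC: 232.6 − 0.8q = 6 + 0.2q → q_m = 226.6.
Price p_m = 232.6 − 0.4·226.6 = 141.96; MC(q_m) = 6 + 0.2·226.6 = 51.32.
Competitive q* = 377.6667, so Δq = 151.0667; wedge = 141.96 − 51.32 = 90.64.
The triangle = ½ × 151.0667 × 90.64 = $6846.34 thousand.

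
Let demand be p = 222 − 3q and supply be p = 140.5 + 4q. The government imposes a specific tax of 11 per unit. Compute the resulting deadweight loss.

8.64

Competitive equilibrium: 222 − 3q = 140.5 + 4q → q* = 11.6429, p* = 187.0714.
With the tax, the buyer price exceeds the seller price by 11: (222 − 3q) − (140.5 + 4q) = 11 → q' = 10.0714.
Δq = 11.6429 − 10.0714 = 1.5715; the wedge equals the tax, 11.
Deadweight loss = ½ × 1.5715 × 11 = 8.64.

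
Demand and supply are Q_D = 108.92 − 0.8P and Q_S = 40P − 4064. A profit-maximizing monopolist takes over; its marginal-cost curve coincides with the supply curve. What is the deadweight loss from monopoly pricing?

114.72

In inverse form: demand P = 136.15 − 1.25Q, supply P = 101.6 + 0.025Q.
Competitive equilibrium: 136.15 − 1.25Q = 101.6 + 0.025Q → Q* = 27.098, P* = 102.2775.
Marginal revenue: MR = 136.15 − 2.5Q. Set MR = MC: 136.15 − 2.5Q = 101.6 + 0.025Q → Q_m = 13.6832.
Price P_m = 136.15 − 1.25·13.6832 = 119.046; MC(Q_m) = 101.6 + 0.025·13.6832 = 101.9421.
Competitive Q* = 27.098, so ΔQ = 13.4148; wedge = 119.046 − 101.9421 = 17.1039.
Deadweight loss = ½ × 13.4148 × 17.1039 = 114.72.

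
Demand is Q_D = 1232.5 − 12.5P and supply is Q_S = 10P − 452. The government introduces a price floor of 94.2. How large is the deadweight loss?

In inverse form: demand P = 98.6 − 0.08Q, supply P = 45.2 + 0.1Q.
Competitive equilibrium: 98.6 − 0.08Q = 45.2 + 0.1Q → Q* = 296.6667, P* = 74.8667.
At the floor P = 94.2, quantity demanded = (98.6 − 94.2)/0.08 = 55.
Sellers' marginal cost at Q' = 55: 45.2 + 0.1·55 = 50.7.
ΔQ = 296.6667 − 55 = 241.6667; wedge = 94.2 − 50.7 = 43.5.
Deadweight loss = ½ × 241.6667 × 43.5 = 5256.25.

5256.25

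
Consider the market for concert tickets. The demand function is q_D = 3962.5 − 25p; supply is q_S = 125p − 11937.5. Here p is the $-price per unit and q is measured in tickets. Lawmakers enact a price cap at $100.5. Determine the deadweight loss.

In inverse form: demand p = 158.5 − 0.04q, supply p = 95.5 + 0.008q.
Competitive equilibrium: 158.5 − 0.04q = 95.5 + 0.008q → q* = 1312.5, p* = 106.
At the ceiling p = 100.5, quantity supplied = (100.5 − 95.5)/0.008 = 625.
Willingness to pay at q' = 625: 158.5 − 0.04·625 = 133.5.
Δq = 1312.5 − 625 = 687.5; wedge = 133.5 − 100.5 = 33.
Deadweight loss = ½ × 687.5 × 33 = $11343.75.

$11343.75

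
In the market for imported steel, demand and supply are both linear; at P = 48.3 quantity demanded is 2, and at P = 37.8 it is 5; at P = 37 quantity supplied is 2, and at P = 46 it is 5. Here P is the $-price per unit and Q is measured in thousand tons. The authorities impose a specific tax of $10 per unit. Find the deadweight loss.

$7.69 thousand

Demand slope = (37.8 − 48.3)/(5 − 2) = −3.5, so P = 55.3 − 3.5Q.
Supply slope = (46 − 37)/(5 − 2) = 3, so P = 31 + 3Q.
Competitive equilibrium: 55.3 − 3.5Q = 31 + 3Q → Q* = 3.7385, P* = 42.2154.
With the tax, the buyer price exceeds the seller price by 10: (55.3 − 3.5Q) − (31 + 3Q) = 10 → Q' = 2.2.
ΔQ = 3.7385 − 2.2 = 1.5385; the wedge equals the tax, 10.
Welfare loss = ½ × 1.5385 × 10 = $7.69 thousand.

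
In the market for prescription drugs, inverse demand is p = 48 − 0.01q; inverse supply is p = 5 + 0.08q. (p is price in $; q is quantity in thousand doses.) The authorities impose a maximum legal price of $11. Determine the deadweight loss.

Competitive equilibrium: 48 − 0.01q = 5 + 0.08q → q* = 477.7778, p* = 43.2222.
At the ceiling p = 11, quantity supplied = (11 − 5)/0.08 = 75.
Willingness to pay at q' = 75: 48 − 0.01·75 = 47.25.
Δq = 477.7778 − 75 = 402.7778; wedge = 47.25 − 11 = 36.25.
Deadweight loss = ½ × 402.7778 × 36.25 = $7300.35 thousand.

$7300.35 thousand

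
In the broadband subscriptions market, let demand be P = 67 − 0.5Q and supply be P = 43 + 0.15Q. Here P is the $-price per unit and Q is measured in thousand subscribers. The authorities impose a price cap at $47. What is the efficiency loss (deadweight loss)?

$34.19 thousand

Competitive equilibrium: 67 − 0.5Q = 43 + 0.15Q → Q* = 36.9231, P* = 48.5385.
At the ceiling P = 47, quantity supplied = (47 − 43)/0.15 = 26.6667.
Willingness to pay at Q' = 26.6667: 67 − 0.5·26.6667 = 53.6667.
ΔQ = 36.9231 − 26.6667 = 10.2564; wedge = 53.6667 − 47 = 6.6667.
DWL = ½ × 10.2564 × 6.6667 = $34.19 thousand.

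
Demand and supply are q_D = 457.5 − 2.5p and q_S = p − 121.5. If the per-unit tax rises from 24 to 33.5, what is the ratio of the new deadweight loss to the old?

1.948

In inverse form: demand p = 183 − 0.4q, supply p = 121.5 + q.
Competitive equilibrium: 183 − 0.4q = 121.5 + q → q* = 43.9286, p* = 165.4286.
For a per-unit tax t: Δq = t/1.4, so DWL = ½·t·(t/1.4) = t²/2.8.
At t = 24: DWL = 205.714. At t = 33.5: DWL = 400.804.
Ratio = (33.5/24)² = 1.948.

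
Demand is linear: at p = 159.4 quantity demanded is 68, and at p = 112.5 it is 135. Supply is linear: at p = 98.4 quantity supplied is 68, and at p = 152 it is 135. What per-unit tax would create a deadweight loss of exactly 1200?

Demand slope = (112.5 − 159.4)/(135 − 68) = −0.7, so p = 207 − 0.7q.
Supply slope = (152 − 98.4)/(135 − 68) = 0.8, so p = 44 + 0.8q.
Competitive equilibrium: 207 − 0.7q = 44 + 0.8q → q* = 108.6667, p* = 130.9333.
A tax t gives Δq = t/1.5 and wedge t, so DWL = t²/3.
t²/3 = 1200 → t² = 3600 → t = 60.

60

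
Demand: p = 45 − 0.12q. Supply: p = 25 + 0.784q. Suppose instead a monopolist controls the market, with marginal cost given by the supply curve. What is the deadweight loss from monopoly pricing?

3.04

Competitive equilibrium: 45 − 0.12q = 25 + 0.784q → q* = 22.1239, p* = 42.3451.
Marginal revenue: MR = 45 − 0.24q. Set MR = MC: 45 − 0.24q = 25 + 0.784q → q_m = 19.5313.
Price p_m = 45 − 0.12·19.5313 = 42.6562; MC(q_m) = 25 + 0.784·19.5313 = 40.3125.
Competitive q* = 22.1239, so Δq = 2.5926; wedge = 42.6562 − 40.3125 = 2.3437.
Deadweight loss = ½ × 2.5926 × 2.3437 = 3.04.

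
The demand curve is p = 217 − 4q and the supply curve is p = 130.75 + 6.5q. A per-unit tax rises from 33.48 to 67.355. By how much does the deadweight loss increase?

162.66

Competitive equilibrium: 217 − 4q = 130.75 + 6.5q → q* = 8.2143, p* = 184.1429.
For a per-unit tax t: Δq = t/10.5, so DWL = ½·t·(t/10.5) = t²/21.
At t = 33.48: DWL = 53.377. At t = 67.355: DWL = 216.033.
Increase = 216.033 − 53.377 = 162.66.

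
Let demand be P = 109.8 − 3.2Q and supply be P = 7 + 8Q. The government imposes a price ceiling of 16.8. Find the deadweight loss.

Competitive equilibrium: 109.8 − 3.2Q = 7 + 8Q → Q* = 9.1786, P* = 80.4286.
At the ceiling P = 16.8, quantity supplied = (16.8 − 7)/8 = 1.225.
Willingness to pay at Q' = 1.225: 109.8 − 3.2·1.225 = 105.88.
ΔQ = 9.1786 − 1.225 = 7.9536; wedge = 105.88 − 16.8 = 89.08.
Deadweight loss = ½ × 7.9536 × 89.08 = 354.25.

354.25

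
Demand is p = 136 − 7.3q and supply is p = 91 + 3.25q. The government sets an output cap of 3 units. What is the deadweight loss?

Competitive equilibrium: 136 − 7.3q = 91 + 3.25q → q* = 4.2654, p* = 104.8626.
At q = 3: demand price = 136 − 7.3·3 = 114.1; supply price = 91 + 3.25·3 = 100.75.
Δq = 4.2654 − 3 = 1.2654; wedge = 114.1 − 100.75 = 13.35.
Welfare loss = ½ × 1.2654 × 13.35 = 8.45.

8.45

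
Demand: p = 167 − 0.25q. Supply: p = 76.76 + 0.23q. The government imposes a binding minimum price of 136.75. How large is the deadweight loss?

1077.36

Competitive equilibrium: 167 − 0.25q = 76.76 + 0.23q → q* = 188, p* = 120.
At the floor p = 136.75, quantity demanded = (167 − 136.75)/0.25 = 121.
Sellers' marginal cost at q' = 121: 76.76 + 0.23·121 = 104.59.
Δq = 188 − 121 = 67; wedge = 136.75 − 104.59 = 32.16.
DWL = ½ × 67 × 32.16 = 1077.36.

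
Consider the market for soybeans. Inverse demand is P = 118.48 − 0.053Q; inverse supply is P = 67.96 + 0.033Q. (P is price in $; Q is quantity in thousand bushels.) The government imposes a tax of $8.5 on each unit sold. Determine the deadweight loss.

$420.06 thousand

Competitive equilibrium: 118.48 − 0.053Q = 67.96 + 0.033Q → Q* = 587.4419, P* = 87.3456.
With the tax, the buyer price exceeds the seller price by 8.5: (118.48 − 0.053Q) − (67.96 + 0.033Q) = 8.5 → Q' = 488.6047.
ΔQ = 587.4419 − 488.6047 = 98.8372; the wedge equals the tax, 8.5.
The triangle = ½ × 98.8372 × 8.5 = $420.06 thousand.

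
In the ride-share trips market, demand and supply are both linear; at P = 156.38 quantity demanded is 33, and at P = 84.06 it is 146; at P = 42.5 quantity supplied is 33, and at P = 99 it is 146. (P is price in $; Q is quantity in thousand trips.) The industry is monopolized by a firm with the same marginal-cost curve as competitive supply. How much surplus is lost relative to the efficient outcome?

$1301.40 thousand

Demand slope = (84.06 − 156.38)/(146 − 33) = −0.64, so P = 177.5 − 0.64Q.
Supply slope = (99 − 42.5)/(146 − 33) = 0.5, so P = 26 + 0.5Q.
Competitive equilibrium: 177.5 − 0.64Q = 26 + 0.5Q → Q* = 132.8947, P* = 92.4474.
Marginal revenue: MR = 177.5 − 1.28Q. Set MR = MC: 177.5 − 1.28Q = 26 + 0.5Q → Q_m = 85.1124.
Price P_m = 177.5 − 0.64·85.1124 = 123.0281; MC(Q_m) = 26 + 0.5·85.1124 = 68.5562.
Competitive Q* = 132.8947, so ΔQ = 47.7823; wedge = 123.0281 − 68.5562 = 54.4719.
Deadweight loss = ½ × 47.7823 × 54.4719 = $1301.40 thousand.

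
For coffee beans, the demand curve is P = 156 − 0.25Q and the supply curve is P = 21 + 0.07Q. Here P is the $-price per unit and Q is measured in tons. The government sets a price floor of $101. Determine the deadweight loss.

Competitive equilibrium: 156 − 0.25Q = 21 + 0.07Q → Q* = 421.875, P* = 50.5313.
At the floor P = 101, quantity demanded = (156 − 101)/0.25 = 220.
Sellers' marginal cost at Q' = 220: 21 + 0.07·220 = 36.4.
ΔQ = 421.875 − 220 = 201.875; wedge = 101 − 36.4 = 64.6.
Welfare loss = ½ × 201.875 × 64.6 = $6520.56.

$6520.56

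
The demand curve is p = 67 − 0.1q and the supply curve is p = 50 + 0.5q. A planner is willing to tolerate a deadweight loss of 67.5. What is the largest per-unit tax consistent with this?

Competitive equilibrium: 67 − 0.1q = 50 + 0.5q → q* = 28.3333, p* = 64.1667.
A tax t gives Δq = t/0.6 and wedge t, so DWL = t²/1.2.
t²/1.2 = 67.5 → t² = 81 → t = 9.

9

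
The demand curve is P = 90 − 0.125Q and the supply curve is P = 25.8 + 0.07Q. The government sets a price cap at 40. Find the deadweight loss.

Competitive equilibrium: 90 − 0.125Q = 25.8 + 0.07Q → Q* = 329.23077, P* = 48.84615.
At the ceiling P = 40, quantity supplied = (40 − 25.8)/0.07 = 202.85714.
Willingness to pay at Q' = 202.85714: 90 − 0.125·202.85714 = 64.64286.
ΔQ = 329.23077 − 202.85714 = 126.37363; wedge = 64.64286 − 40 = 24.64286.
The triangle = ½ × 126.37363 × 24.64286 = 1557.10.

1557.10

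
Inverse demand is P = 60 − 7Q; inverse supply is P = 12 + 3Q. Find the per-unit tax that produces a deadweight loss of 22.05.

Competitive equilibrium: 60 − 7Q = 12 + 3Q → Q* = 4.8, P* = 26.4.
A tax t gives ΔQ = t/10 and wedge t, so DWL = t²/20.
t²/20 = 22.05 → t² = 441 → t = 21.

21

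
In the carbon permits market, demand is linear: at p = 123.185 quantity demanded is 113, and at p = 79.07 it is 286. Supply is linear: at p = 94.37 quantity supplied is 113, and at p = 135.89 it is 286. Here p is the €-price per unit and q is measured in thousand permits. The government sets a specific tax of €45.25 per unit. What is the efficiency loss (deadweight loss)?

€2068.24 thousand

Demand slope = (79.07 − 123.185)/(286 − 113) = −0.255, so p = 152 − 0.255q.
Supply slope = (135.89 − 94.37)/(286 − 113) = 0.24, so p = 67.25 + 0.24q.
Competitive equilibrium: 152 − 0.255q = 67.25 + 0.24q → q* = 171.2121, p* = 108.3409.
With the tax, the buyer price exceeds the seller price by 45.25: (152 − 0.255q) − (67.25 + 0.24q) = 45.25 → q' = 79.798.
Δq = 171.2121 − 79.798 = 91.4141; the wedge equals the tax, 45.25.
Deadweight loss = ½ × 91.4141 × 45.25 = €2068.24 thousand.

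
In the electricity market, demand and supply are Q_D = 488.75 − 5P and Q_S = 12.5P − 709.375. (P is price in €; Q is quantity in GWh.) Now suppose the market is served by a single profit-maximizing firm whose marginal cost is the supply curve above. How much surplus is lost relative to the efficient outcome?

In inverse form: demand P = 97.75 − 0.2Q, supply P = 56.75 + 0.08Q.
Competitive equilibrium: 97.75 − 0.2Q = 56.75 + 0.08Q → Q* = 146.42857, P* = 68.46429.
Marginal revenue: MR = 97.75 − 0.4Q. Set MR = MC: 97.75 − 0.4Q = 56.75 + 0.08Q → Q_m = 85.41667.
Price P_m = 97.75 − 0.2·85.41667 = 80.66667; MC(Q_m) = 56.75 + 0.08·85.41667 = 63.58333.
Competitive Q* = 146.42857, so ΔQ = 61.0119; wedge = 80.66667 − 63.58333 = 17.08334.
The triangle = ½ × 61.0119 × 17.08334 = €521.14.

€521.14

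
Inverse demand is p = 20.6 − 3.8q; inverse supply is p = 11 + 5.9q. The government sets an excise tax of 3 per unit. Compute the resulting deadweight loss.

Competitive equilibrium: 20.6 − 3.8q = 11 + 5.9q → q* = 0.9897, p* = 16.8392.
With the tax, the buyer price exceeds the seller price by 3: (20.6 − 3.8q) − (11 + 5.9q) = 3 → q' = 0.6804.
Δq = 0.9897 − 0.6804 = 0.3093; the wedge equals the tax, 3.
DWL = ½ × 0.3093 × 3 = 0.46.

0.46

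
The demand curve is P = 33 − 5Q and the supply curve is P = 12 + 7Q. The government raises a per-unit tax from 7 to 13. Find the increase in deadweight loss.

5

Competitive equilibrium: 33 − 5Q = 12 + 7Q → Q* = 1.75, P* = 24.25.
For a per-unit tax t: ΔQ = t/12, so DWL = ½·t·(t/12) = t²/24.
At t = 7: DWL = 2.042. At t = 13: DWL = 7.042.
Increase = 7.042 − 2.042 = 5.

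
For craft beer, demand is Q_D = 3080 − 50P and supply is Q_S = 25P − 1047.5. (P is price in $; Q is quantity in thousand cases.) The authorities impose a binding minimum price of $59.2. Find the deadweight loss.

$1302.08 thousand

In inverse form: demand P = 61.6 − 0.02Q, supply P = 41.9 + 0.04Q.
Competitive equilibrium: 61.6 − 0.02Q = 41.9 + 0.04Q → Q* = 328.3333, P* = 55.0333.
At the floor P = 59.2, quantity demanded = (61.6 − 59.2)/0.02 = 120.
Sellers' marginal cost at Q' = 120: 41.9 + 0.04·120 = 46.7.
ΔQ = 328.3333 − 120 = 208.3333; wedge = 59.2 − 46.7 = 12.5.
DWL = ½ × 208.3333 × 12.5 = $1302.08 thousand.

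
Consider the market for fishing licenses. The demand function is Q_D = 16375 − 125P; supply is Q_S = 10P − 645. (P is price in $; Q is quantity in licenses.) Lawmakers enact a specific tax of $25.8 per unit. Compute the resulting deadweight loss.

$3081.67

In inverse form: demand P = 131 − 0.008Q, supply P = 64.5 + 0.1Q.
Competitive equilibrium: 131 − 0.008Q = 64.5 + 0.1Q → Q* = 615.7407, P* = 126.0741.
With the tax, the buyer price exceeds the seller price by 25.8: (131 − 0.008Q) − (64.5 + 0.1Q) = 25.8 → Q' = 376.8519.
ΔQ = 615.7407 − 376.8519 = 238.8888; the wedge equals the tax, 25.8.
Deadweight loss = ½ × 238.8888 × 25.8 = $3081.67.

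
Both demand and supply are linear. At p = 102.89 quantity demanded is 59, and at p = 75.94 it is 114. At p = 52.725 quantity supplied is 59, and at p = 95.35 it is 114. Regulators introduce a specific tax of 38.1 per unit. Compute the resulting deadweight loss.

573.76

Demand slope = (75.94 − 102.89)/(114 − 59) = −0.49, so p = 131.8 − 0.49q.
Supply slope = (95.35 − 52.725)/(114 − 59) = 0.775, so p = 7 + 0.775q.
Competitive equilibrium: 131.8 − 0.49q = 7 + 0.775q → q* = 98.6561, p* = 83.4585.
With the tax, the buyer price exceeds the seller price by 38.1: (131.8 − 0.49q) − (7 + 0.775q) = 38.1 → q' = 68.5375.
Δq = 98.6561 − 68.5375 = 30.1186; the wedge equals the tax, 38.1.
The triangle = ½ × 30.1186 × 38.1 = 573.76.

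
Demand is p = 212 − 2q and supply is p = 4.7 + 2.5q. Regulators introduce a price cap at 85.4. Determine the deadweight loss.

427.66

Competitive equilibrium: 212 − 2q = 4.7 + 2.5q → q* = 46.0667, p* = 119.8667.
At the ceiling p = 85.4, quantity supplied = (85.4 − 4.7)/2.5 = 32.28.
Willingness to pay at q' = 32.28: 212 − 2·32.28 = 147.44.
Δq = 46.0667 − 32.28 = 13.7867; wedge = 147.44 − 85.4 = 62.04.
Deadweight loss = ½ × 13.7867 × 62.04 = 427.66.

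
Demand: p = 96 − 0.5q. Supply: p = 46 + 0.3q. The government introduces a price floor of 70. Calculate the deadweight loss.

Competitive equilibrium: 96 − 0.5q = 46 + 0.3q → q* = 62.5, p* = 64.75.
At the floor p = 70, quantity demanded = (96 − 70)/0.5 = 52.
Sellers' marginal cost at q' = 52: 46 + 0.3·52 = 61.6.
Δq = 62.5 − 52 = 10.5; wedge = 70 − 61.6 = 8.4.
The triangle = ½ × 10.5 × 8.4 = 44.10.

44.10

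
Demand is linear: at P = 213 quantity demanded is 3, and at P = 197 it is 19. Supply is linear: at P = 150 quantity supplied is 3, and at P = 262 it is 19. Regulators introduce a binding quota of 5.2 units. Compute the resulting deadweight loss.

128.82

Demand slope = (197 − 213)/(19 − 3) = −1, so P = 216 − Q.
Supply slope = (262 − 150)/(19 − 3) = 7, so P = 129 + 7Q.
Competitive equilibrium: 216 − Q = 129 + 7Q → Q* = 10.875, P* = 205.125.
At Q = 5.2: demand price = 216 − 1·5.2 = 210.8; supply price = 129 + 7·5.2 = 165.4.
ΔQ = 10.875 − 5.2 = 5.675; wedge = 210.8 − 165.4 = 45.4.
The triangle = ½ × 5.675 × 45.4 = 128.82.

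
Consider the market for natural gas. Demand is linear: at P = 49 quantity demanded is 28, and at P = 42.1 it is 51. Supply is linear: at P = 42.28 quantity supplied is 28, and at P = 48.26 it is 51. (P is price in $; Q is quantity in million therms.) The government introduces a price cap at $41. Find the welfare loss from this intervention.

$80.19 million

Demand slope = (42.1 − 49)/(51 − 28) = −0.3, so P = 57.4 − 0.3Q.
Supply slope = (48.26 − 42.28)/(51 − 28) = 0.26, so P = 35 + 0.26Q.
Competitive equilibrium: 57.4 − 0.3Q = 35 + 0.26Q → Q* = 40, P* = 45.4.
At the ceiling P = 41, quantity supplied = (41 − 35)/0.26 = 23.0769.
Willingness to pay at Q' = 23.0769: 57.4 − 0.3·23.0769 = 50.4769.
ΔQ = 40 − 23.0769 = 16.9231; wedge = 50.4769 − 41 = 9.4769.
The triangle = ½ × 16.9231 × 9.4769 = $80.19 million.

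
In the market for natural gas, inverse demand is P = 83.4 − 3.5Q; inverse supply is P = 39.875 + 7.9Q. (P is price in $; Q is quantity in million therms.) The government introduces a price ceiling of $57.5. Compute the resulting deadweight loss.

Competitive equilibrium: 83.4 − 3.5Q = 39.875 + 7.9Q → Q* = 3.818, P* = 70.0371.
At the ceiling P = 57.5, quantity supplied = (57.5 − 39.875)/7.9 = 2.231.
Willingness to pay at Q' = 2.231: 83.4 − 3.5·2.231 = 75.5915.
ΔQ = 3.818 − 2.231 = 1.587; wedge = 75.5915 − 57.5 = 18.0915.
Welfare loss = ½ × 1.587 × 18.0915 = $14.36 million.

$14.36 million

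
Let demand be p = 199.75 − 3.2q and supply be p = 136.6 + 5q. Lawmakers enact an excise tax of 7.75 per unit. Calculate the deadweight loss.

3.66

Competitive equilibrium: 199.75 − 3.2q = 136.6 + 5q → q* = 7.7012, p* = 175.1061.
With the tax, the buyer price exceeds the seller price by 7.75: (199.75 − 3.2q) − (136.6 + 5q) = 7.75 → q' = 6.7561.
Δq = 7.7012 − 6.7561 = 0.9451; the wedge equals the tax, 7.75.
Deadweight loss = ½ × 0.9451 × 7.75 = 3.66.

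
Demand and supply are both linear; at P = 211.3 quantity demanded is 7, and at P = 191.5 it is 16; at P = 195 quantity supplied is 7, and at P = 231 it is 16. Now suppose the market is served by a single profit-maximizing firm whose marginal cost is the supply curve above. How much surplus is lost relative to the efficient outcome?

Demand slope = (191.5 − 211.3)/(16 − 7) = −2.2, so P = 226.7 − 2.2Q.
Supply slope = (231 − 195)/(16 − 7) = 4, so P = 167 + 4Q.
Competitive equilibrium: 226.7 − 2.2Q = 167 + 4Q → Q* = 9.629, P* = 205.5161.
Marginal revenue: MR = 226.7 − 4.4Q. Set MR = MC: 226.7 − 4.4Q = 167 + 4Q → Q_m = 7.1071.
Price P_m = 226.7 − 2.2·7.1071 = 211.0644; MC(Q_m) = 167 + 4·7.1071 = 195.4284.
Competitive Q* = 9.629, so ΔQ = 2.5219; wedge = 211.0644 − 195.4284 = 15.636.
The triangle = ½ × 2.5219 × 15.636 = 19.72.

19.72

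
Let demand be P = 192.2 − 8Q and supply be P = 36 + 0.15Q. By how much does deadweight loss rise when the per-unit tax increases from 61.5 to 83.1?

Competitive equilibrium: 192.2 − 8Q = 36 + 0.15Q → Q* = 19.1656, P* = 38.8748.
For a per-unit tax t: ΔQ = t/8.15, so DWL = ½·t·(t/8.15) = t²/16.3.
At t = 61.5: DWL = 232.04. At t = 83.1: DWL = 423.657.
Increase = 423.657 − 232.04 = 191.62.

191.62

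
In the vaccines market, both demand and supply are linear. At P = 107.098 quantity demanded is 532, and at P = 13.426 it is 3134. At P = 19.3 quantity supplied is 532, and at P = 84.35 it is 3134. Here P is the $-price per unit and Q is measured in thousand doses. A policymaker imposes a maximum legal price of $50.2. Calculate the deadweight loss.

$1260.73 thousand

Demand slope = (13.426 − 107.098)/(3134 − 532) = −0.036, so P = 126.25 − 0.036Q.
Supply slope = (84.35 − 19.3)/(3134 − 532) = 0.025, so P = 6 + 0.025Q.
Competitive equilibrium: 126.25 − 0.036Q = 6 + 0.025Q → Q* = 1971.3115, P* = 55.2828.
At the ceiling P = 50.2, quantity supplied = (50.2 − 6)/0.025 = 1768.
Willingness to pay at Q' = 1768: 126.25 − 0.036·1768 = 62.602.
ΔQ = 1971.3115 − 1768 = 203.3115; wedge = 62.602 − 50.2 = 12.402.
The triangle = ½ × 203.3115 × 12.402 = $1260.73 thousand.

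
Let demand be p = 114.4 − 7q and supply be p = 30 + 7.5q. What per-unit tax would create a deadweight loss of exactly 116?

58

Competitive equilibrium: 114.4 − 7q = 30 + 7.5q → q* = 5.8207, p* = 73.6552.
A tax t gives Δq = t/14.5 and wedge t, so DWL = t²/29.
t²/29 = 116 → t² = 3364 → t = 58.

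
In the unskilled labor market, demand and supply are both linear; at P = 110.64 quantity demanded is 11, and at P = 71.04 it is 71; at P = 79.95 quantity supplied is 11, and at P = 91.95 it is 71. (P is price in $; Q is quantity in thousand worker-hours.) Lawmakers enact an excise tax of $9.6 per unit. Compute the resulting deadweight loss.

$53.58 thousand

Demand slope = (71.04 − 110.64)/(71 − 11) = −0.66, so P = 117.9 − 0.66Q.
Supply slope = (91.95 − 79.95)/(71 − 11) = 0.2, so P = 77.75 + 0.2Q.
Competitive equilibrium: 117.9 − 0.66Q = 77.75 + 0.2Q → Q* = 46.686, P* = 87.0872.
With the tax, the buyer price exceeds the seller price by 9.6: (117.9 − 0.66Q) − (77.75 + 0.2Q) = 9.6 → Q' = 35.5233.
ΔQ = 46.686 − 35.5233 = 11.1627; the wedge equals the tax, 9.6.
The triangle = ½ × 11.1627 × 9.6 = $53.58 thousand.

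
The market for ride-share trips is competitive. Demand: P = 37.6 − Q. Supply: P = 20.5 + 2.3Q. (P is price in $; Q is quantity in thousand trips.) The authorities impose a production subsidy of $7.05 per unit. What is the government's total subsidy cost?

Competitive equilibrium: 37.6 − Q = 20.5 + 2.3Q → Q* = 5.1818, P* = 32.4182.
The subsidy lowers effective supply by 7.05: P = 13.45 + 2.3Q.
New quantity: 37.6 − Q = 13.45 + 2.3Q → Q' = 7.3182.
Total subsidy cost = 7.05 × 7.3182 = $51.59 thousand.

$51.59 thousand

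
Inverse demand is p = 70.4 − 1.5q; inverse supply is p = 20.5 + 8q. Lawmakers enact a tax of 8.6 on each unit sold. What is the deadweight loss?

3.89

Competitive equilibrium: 70.4 − 1.5q = 20.5 + 8q → q* = 5.2526, p* = 62.5211.
With the tax, the buyer price exceeds the seller price by 8.6: (70.4 − 1.5q) − (20.5 + 8q) = 8.6 → q' = 4.3474.
Δq = 5.2526 − 4.3474 = 0.9052; the wedge equals the tax, 8.6.
The triangle = ½ × 0.9052 × 8.6 = 3.89.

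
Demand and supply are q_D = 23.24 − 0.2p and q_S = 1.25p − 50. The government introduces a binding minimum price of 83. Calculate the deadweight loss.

122.45

In inverse form: demand p = 116.2 − 5q, supply p = 40 + 0.8q.
Competitive equilibrium: 116.2 − 5q = 40 + 0.8q → q* = 13.1379, p* = 50.5103.
At the floor p = 83, quantity demanded = (116.2 − 83)/5 = 6.64.
Sellers' marginal cost at q' = 6.64: 40 + 0.8·6.64 = 45.312.
Δq = 13.1379 − 6.64 = 6.4979; wedge = 83 − 45.312 = 37.688.
The triangle = ½ × 6.4979 × 37.688 = 122.45.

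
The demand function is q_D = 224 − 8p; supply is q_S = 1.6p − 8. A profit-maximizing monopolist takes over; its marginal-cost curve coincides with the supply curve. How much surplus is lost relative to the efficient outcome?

7.20

In inverse form: demand p = 28 − 0.125q, supply p = 5 + 0.625q.
Competitive equilibrium: 28 − 0.125q = 5 + 0.625q → q* = 30.6667, p* = 24.1667.
Marginal revenue: MR = 28 − 0.25q. Set MR = MC: 28 − 0.25q = 5 + 0.625q → q_m = 26.2857.
Price p_m = 28 − 0.125·26.2857 = 24.7143; MC(q_m) = 5 + 0.625·26.2857 = 21.4286.
Competitive q* = 30.6667, so Δq = 4.381; wedge = 24.7143 − 21.4286 = 3.2857.
Deadweight loss = ½ × 4.381 × 3.2857 = 7.20.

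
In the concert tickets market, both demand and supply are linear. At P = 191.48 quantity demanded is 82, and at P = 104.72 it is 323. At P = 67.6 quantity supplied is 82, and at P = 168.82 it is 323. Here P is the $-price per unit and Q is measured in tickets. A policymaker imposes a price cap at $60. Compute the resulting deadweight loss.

$12206.68

Demand slope = (104.72 − 191.48)/(323 − 82) = −0.36, so P = 221 − 0.36Q.
Supply slope = (168.82 − 67.6)/(323 − 82) = 0.42, so P = 33.16 + 0.42Q.
Competitive equilibrium: 221 − 0.36Q = 33.16 + 0.42Q → Q* = 240.8205, P* = 134.3046.
At the ceiling P = 60, quantity supplied = (60 − 33.16)/0.42 = 63.9048.
Willingness to pay at Q' = 63.9048: 221 − 0.36·63.9048 = 197.9943.
ΔQ = 240.8205 − 63.9048 = 176.9157; wedge = 197.9943 − 60 = 137.9943.
Deadweight loss = ½ × 176.9157 × 137.9943 = $12206.68.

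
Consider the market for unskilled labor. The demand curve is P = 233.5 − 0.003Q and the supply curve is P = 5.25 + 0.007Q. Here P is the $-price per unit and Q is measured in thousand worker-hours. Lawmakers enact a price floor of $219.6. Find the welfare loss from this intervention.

Competitive equilibrium: 233.5 − 0.003Q = 5.25 + 0.007Q → Q* = 22825, P* = 165.025.
At the floor P = 219.6, quantity demanded = (233.5 − 219.6)/0.003 = 4633.333333.
Sellers' marginal cost at Q' = 4633.333333: 5.25 + 0.007·4633.333333 = 37.683333.
ΔQ = 22825 − 4633.333333 = 18191.666667; wedge = 219.6 − 37.683333 = 181.916667.
Deadweight loss = ½ × 18191.666667 × 181.916667 = $1654683.68 thousand.

$1654683.68 thousand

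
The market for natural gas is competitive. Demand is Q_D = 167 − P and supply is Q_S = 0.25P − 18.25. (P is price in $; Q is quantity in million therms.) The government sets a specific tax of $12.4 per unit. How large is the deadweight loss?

$15.376 million

In inverse form: demand P = 167 − Q, supply P = 73 + 4Q.
Competitive equilibrium: 167 − Q = 73 + 4Q → Q* = 18.8, P* = 148.2.
With the tax, the buyer price exceeds the seller price by 12.4: (167 − Q) − (73 + 4Q) = 12.4 → Q' = 16.32.
ΔQ = 18.8 − 16.32 = 2.48; the wedge equals the tax, 12.4.
Welfare loss = ½ × 2.48 × 12.4 = $15.376 million.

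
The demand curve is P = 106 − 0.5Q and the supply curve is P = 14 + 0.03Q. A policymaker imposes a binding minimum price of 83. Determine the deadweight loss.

4313.65

Competitive equilibrium: 106 − 0.5Q = 14 + 0.03Q → Q* = 173.5849, P* = 19.2075.
At the floor P = 83, quantity demanded = (106 − 83)/0.5 = 46.
Sellers' marginal cost at Q' = 46: 14 + 0.03·46 = 15.38.
ΔQ = 173.5849 − 46 = 127.5849; wedge = 83 − 15.38 = 67.62.
Welfare loss = ½ × 127.5849 × 67.62 = 4313.65.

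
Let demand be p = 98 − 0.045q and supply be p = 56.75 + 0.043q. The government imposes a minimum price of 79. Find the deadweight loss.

95.25

Competitive equilibrium: 98 − 0.045q = 56.75 + 0.043q → q* = 468.75, p* = 76.9063.
At the floor p = 79, quantity demanded = (98 − 79)/0.045 = 422.2222.
Sellers' marginal cost at q' = 422.2222: 56.75 + 0.043·422.2222 = 74.9056.
Δq = 468.75 − 422.2222 = 46.5278; wedge = 79 − 74.9056 = 4.0944.
Welfare loss = ½ × 46.5278 × 4.0944 = 95.25.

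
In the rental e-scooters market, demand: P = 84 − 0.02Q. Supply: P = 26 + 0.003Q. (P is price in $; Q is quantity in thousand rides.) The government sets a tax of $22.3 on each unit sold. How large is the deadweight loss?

Competitive equilibrium: 84 − 0.02Q = 26 + 0.003Q → Q* = 2521.7391, P* = 33.5652.
With the tax, the buyer price exceeds the seller price by 22.3: (84 − 0.02Q) − (26 + 0.003Q) = 22.3 → Q' = 1552.1739.
ΔQ = 2521.7391 − 1552.1739 = 969.5652; the wedge equals the tax, 22.3.
Welfare loss = ½ × 969.5652 × 22.3 = $10810.65 thousand.

$10810.65 thousand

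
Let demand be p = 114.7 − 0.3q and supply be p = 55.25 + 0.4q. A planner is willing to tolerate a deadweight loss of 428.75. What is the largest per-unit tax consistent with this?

Competitive equilibrium: 114.7 − 0.3q = 55.25 + 0.4q → q* = 84.9286, p* = 89.2214.
A tax t gives Δq = t/0.7 and wedge t, so DWL = t²/1.4.
t²/1.4 = 428.75 → t² = 600.25 → t = 24.5.

24.5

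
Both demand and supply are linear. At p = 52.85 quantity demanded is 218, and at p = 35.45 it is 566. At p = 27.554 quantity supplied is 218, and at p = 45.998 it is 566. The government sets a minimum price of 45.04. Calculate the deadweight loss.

411.54

Demand slope = (35.45 − 52.85)/(566 − 218) = −0.05, so p = 63.75 − 0.05q.
Supply slope = (45.998 − 27.554)/(566 − 218) = 0.053, so p = 16 + 0.053q.
Competitive equilibrium: 63.75 − 0.05q = 16 + 0.053q → q* = 463.59223, p* = 40.57039.
At the floor p = 45.04, quantity demanded = (63.75 − 45.04)/0.05 = 374.2.
Sellers' marginal cost at q' = 374.2: 16 + 0.053·374.2 = 35.8326.
Δq = 463.59223 − 374.2 = 89.39223; wedge = 45.04 − 35.8326 = 9.2074.
Deadweight loss = ½ × 89.39223 × 9.2074 = 411.54.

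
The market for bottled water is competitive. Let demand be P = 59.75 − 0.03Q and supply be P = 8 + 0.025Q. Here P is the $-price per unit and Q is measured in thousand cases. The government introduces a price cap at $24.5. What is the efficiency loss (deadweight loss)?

$2170.02 thousand

Competitive equilibrium: 59.75 − 0.03Q = 8 + 0.025Q → Q* = 940.9091, P* = 31.5227.
At the ceiling P = 24.5, quantity supplied = (24.5 − 8)/0.025 = 660.
Willingness to pay at Q' = 660: 59.75 − 0.03·660 = 39.95.
ΔQ = 940.9091 − 660 = 280.9091; wedge = 39.95 − 24.5 = 15.45.
Deadweight loss = ½ × 280.9091 × 15.45 = $2170.02 thousand.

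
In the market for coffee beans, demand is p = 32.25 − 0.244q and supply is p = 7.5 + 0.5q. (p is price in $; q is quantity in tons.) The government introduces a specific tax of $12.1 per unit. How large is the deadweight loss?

Competitive equilibrium: 32.25 − 0.244q = 7.5 + 0.5q → q* = 33.2661, p* = 24.1331.
With the tax, the buyer price exceeds the seller price by 12.1: (32.25 − 0.244q) − (7.5 + 0.5q) = 12.1 → q' = 17.0027.
Δq = 33.2661 − 17.0027 = 16.2634; the wedge equals the tax, 12.1.
Welfare loss = ½ × 16.2634 × 12.1 = $98.39.

$98.39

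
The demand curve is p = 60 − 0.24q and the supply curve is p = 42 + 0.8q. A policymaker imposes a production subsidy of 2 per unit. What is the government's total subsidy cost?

Competitive equilibrium: 60 − 0.24q = 42 + 0.8q → q* = 17.3077, p* = 55.8462.
The subsidy lowers effective supply by 2: p = 40 + 0.8q.
New quantity: 60 − 0.24q = 40 + 0.8q → q' = 19.2308.
Total subsidy cost = 2 × 19.2308 = 38.46.

38.46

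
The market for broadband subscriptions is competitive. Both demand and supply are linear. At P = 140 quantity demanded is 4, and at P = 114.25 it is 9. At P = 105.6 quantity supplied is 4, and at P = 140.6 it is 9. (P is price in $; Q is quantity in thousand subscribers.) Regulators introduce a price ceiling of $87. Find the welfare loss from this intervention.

Demand slope = (114.25 − 140)/(9 − 4) = −5.15, so P = 160.6 − 5.15Q.
Supply slope = (140.6 − 105.6)/(9 − 4) = 7, so P = 77.6 + 7Q.
Competitive equilibrium: 160.6 − 5.15Q = 77.6 + 7Q → Q* = 6.83128, P* = 125.41893.
At the ceiling P = 87, quantity supplied = (87 − 77.6)/7 = 1.34286.
Willingness to pay at Q' = 1.34286: 160.6 − 5.15·1.34286 = 153.68427.
ΔQ = 6.83128 − 1.34286 = 5.48842; wedge = 153.68427 − 87 = 66.68427.
Deadweight loss = ½ × 5.48842 × 66.68427 = $183 thousand.

$183 thousand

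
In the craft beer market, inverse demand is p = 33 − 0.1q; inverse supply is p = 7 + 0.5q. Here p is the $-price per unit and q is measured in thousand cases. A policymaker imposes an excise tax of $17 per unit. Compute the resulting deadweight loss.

Competitive equilibrium: 33 − 0.1q = 7 + 0.5q → q* = 43.3333, p* = 28.6667.
With the tax, the buyer price exceeds the seller price by 17: (33 − 0.1q) − (7 + 0.5q) = 17 → q' = 15.
Δq = 43.3333 − 15 = 28.3333; the wedge equals the tax, 17.
The triangle = ½ × 28.3333 × 17 = $240.83 thousand.

$240.83 thousand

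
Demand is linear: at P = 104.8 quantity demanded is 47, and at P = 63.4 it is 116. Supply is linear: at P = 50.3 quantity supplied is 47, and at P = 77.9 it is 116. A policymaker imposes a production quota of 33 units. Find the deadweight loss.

2346.125

Demand slope = (63.4 − 104.8)/(116 − 47) = −0.6, so P = 133 − 0.6Q.
Supply slope = (77.9 − 50.3)/(116 − 47) = 0.4, so P = 31.5 + 0.4Q.
Competitive equilibrium: 133 − 0.6Q = 31.5 + 0.4Q → Q* = 101.5, P* = 72.1.
At Q = 33: demand price = 133 − 0.6·33 = 113.2; supply price = 31.5 + 0.4·33 = 44.7.
ΔQ = 101.5 − 33 = 68.5; wedge = 113.2 − 44.7 = 68.5.
Deadweight loss = ½ × 68.5 × 68.5 = 2346.125.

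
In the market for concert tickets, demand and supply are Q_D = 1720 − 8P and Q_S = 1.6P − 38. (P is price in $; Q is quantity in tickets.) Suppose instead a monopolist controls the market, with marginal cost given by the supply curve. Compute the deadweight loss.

In inverse form: demand P = 215 − 0.125Q, supply P = 23.75 + 0.625Q.
Competitive equilibrium: 215 − 0.125Q = 23.75 + 0.625Q → Q* = 255, P* = 183.125.
Marginal revenue: MR = 215 − 0.25Q. Set MR = MC: 215 − 0.25Q = 23.75 + 0.625Q → Q_m = 218.5714.
Price P_m = 215 − 0.125·218.5714 = 187.6786; MC(Q_m) = 23.75 + 0.625·218.5714 = 160.3571.
Competitive Q* = 255, so ΔQ = 36.4286; wedge = 187.6786 − 160.3571 = 27.3215.
The triangle = ½ × 36.4286 × 27.3215 = $497.64.

$497.64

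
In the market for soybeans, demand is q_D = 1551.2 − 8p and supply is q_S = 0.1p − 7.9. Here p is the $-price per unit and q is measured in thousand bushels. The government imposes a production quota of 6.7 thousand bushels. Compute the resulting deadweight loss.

In inverse form: demand p = 193.9 − 0.125q, supply p = 79 + 10q.
Competitive equilibrium: 193.9 − 0.125q = 79 + 10q → q* = 11.3481, p* = 192.4815.
At q = 6.7: demand price = 193.9 − 0.125·6.7 = 193.0625; supply price = 79 + 10·6.7 = 146.
Δq = 11.3481 − 6.7 = 4.6481; wedge = 193.0625 − 146 = 47.0625.
Welfare loss = ½ × 4.6481 × 47.0625 = $109.38 thousand.

$109.38 thousand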